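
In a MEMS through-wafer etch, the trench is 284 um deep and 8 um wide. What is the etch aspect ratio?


Step 1: AR = depth / width
Step 2: AR = 284 / 8
AR = 35.5


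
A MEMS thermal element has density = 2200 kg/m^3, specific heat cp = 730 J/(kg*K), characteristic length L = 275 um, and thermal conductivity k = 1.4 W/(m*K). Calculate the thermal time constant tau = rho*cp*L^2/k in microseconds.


Step 1: Convert L to m: L = 275e-6 m
Step 2: L^2 = (275e-6)^2 = 7.5625e-08 m^2
Step 3: tau = 2200 * 730 * 7.5625e-08 / 1.4 = 8.675267857e-02 s
Step 4: Convert to microseconds (multiply by 1e6).
tau = 86752.679 us


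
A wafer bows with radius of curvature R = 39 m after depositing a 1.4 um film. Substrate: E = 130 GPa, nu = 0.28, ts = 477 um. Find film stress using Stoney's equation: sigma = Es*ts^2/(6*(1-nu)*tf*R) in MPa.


Step 1: Compute numerator: Es * ts^2 = 130 * 477^2 = 29578770 (GPa*um^2)
Step 2: Compute denominator (R in um): 6*(1-nu)*tf*R = 6*0.72*1.4*39e6 = 235872000.0 (um^2)
Step 3: sigma (GPa) = 29578770 / 235872000.0 = 1.25402e-01 GPa
Step 4: Convert to MPa (x1000): sigma = 125.4 MPa


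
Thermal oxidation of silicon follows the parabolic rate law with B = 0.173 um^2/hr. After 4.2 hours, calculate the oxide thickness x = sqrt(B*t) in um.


Step 1: Compute B*t = 0.173 * 4.2 = 0.7266
Step 2: x = sqrt(0.7266)
x = 0.852 um


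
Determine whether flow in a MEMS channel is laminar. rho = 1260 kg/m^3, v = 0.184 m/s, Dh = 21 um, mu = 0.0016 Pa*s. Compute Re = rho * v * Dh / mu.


Step 1: Convert Dh to meters: Dh = 21e-6 m
Step 2: Re = rho * v * Dh / mu
Re = 1260 * 0.184 * 21e-6 / 0.0016
Re = 3.043
Since Re = 3.043 is below ~2300, the flow is laminar.


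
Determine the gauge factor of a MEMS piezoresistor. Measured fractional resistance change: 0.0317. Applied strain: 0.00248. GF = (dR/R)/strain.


Step 1: Identify values.
dR/R = 0.0317, strain = 0.00248
Step 2: GF = (dR/R) / strain = 0.0317 / 0.00248
GF = 12.8


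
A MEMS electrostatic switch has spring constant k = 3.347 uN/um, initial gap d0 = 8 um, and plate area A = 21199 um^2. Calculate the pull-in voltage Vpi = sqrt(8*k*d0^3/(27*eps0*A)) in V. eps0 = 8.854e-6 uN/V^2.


Step 1: Compute numerator: 8 * k * d0^3 = 8 * 3.347 * 8^3 = 13709.312
Step 2: Compute denominator: 27 * eps0 * A = 27 * 8.854e-6 * 21199 = 5.067791
Step 3: Vpi = sqrt(13709.312 / 5.067791)
Vpi = 52.01 V


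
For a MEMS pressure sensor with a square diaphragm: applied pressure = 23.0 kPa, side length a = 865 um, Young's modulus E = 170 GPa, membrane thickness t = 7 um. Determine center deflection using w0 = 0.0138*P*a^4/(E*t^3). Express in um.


Step 1: Convert pressure to compatible units (E is in GPa, so P in GPa).
P = 23.0 kPa = 23.0e-6 GPa
Step 2: Compute numerator: 0.0138 * P * a^4.
a^4 = 865^4 = 559840650625
numerator = 0.0138 * 23.0e-6 * 559840650625 = 1.776934e+05
Step 3: Compute denominator: E * t^3 = 170 * 7^3 = 58310
Step 4: w0 = numerator / denominator = 1.776934e+05 / 58310 = 3.0474 um


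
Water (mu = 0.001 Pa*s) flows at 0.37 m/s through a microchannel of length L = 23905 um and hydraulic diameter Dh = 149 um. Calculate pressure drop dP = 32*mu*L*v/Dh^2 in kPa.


Step 1: Convert to SI: L = 23905e-6 m, Dh = 149e-6 m
Step 2: dP = 32 * 0.001 * 23905e-6 * 0.37 / (149e-6)^2
Step 3: dP = 12748.76 Pa
Step 4: Convert to kPa: dP = 12.75 kPa


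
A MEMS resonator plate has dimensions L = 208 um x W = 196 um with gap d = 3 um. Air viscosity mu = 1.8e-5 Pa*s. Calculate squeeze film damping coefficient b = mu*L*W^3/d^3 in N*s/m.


Step 1: Convert to SI.
L = 208e-6 m, W = 196e-6 m, d = 3e-6 m
Step 2: W^3 = (196e-6)^3 = 7.53e-12 m^3
Step 3: d^3 = (3e-6)^3 = 2.70e-17 m^3
Step 4: b = 1.8e-5 * 208e-6 * 7.53e-12 / 2.70e-17
b = 1.04e-03 N*s/m


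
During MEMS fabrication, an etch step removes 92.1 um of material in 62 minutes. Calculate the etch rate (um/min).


Step 1: Etch rate = depth / time
Step 2: rate = 92.1 / 62
rate = 1.485 um/min


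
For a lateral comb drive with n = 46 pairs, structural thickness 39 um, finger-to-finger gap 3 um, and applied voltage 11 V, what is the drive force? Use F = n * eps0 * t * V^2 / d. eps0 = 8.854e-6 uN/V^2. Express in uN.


Step 1: Parameters: n=46, eps0=8.854e-6 uN/V^2, t=39 um, V=11 V, d=3 um
Step 2: V^2 = 121
Step 3: F = 46 * 8.854e-6 * 39 * 121 / 3
F = 0.641 uN


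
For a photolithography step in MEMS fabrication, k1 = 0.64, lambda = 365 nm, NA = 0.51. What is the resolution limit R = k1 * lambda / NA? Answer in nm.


Step 1: Identify values: k1 = 0.64, lambda = 365 nm, NA = 0.51
Step 2: R = k1 * lambda / NA
R = 0.64 * 365 / 0.51
R = 458.0 nm


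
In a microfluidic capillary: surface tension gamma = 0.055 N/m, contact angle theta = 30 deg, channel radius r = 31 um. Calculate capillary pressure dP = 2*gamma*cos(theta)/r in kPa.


Step 1: cos(30 deg) = 0.866
Step 2: Convert r to m: r = 31e-6 m
Step 3: dP = 2 * 0.055 * 0.866 / 31e-6 = 3072.9 Pa
Step 4: Convert Pa to kPa (divide by 1000).
dP = 3.07 kPa


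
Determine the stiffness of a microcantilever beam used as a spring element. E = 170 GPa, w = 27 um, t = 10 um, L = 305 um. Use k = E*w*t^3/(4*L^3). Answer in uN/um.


Step 1: Convert E to consistent units (1 GPa = 1000 uN/um^2).
E = 170 GPa = 170000 uN/um^2
Step 2: Compute t^3 = 10^3 = 1000
Step 3: Compute L^3 = 305^3 = 28372625
Step 4: k = 170000 * 27 * 1000 / (4 * 28372625)
k = 40.4439 uN/um


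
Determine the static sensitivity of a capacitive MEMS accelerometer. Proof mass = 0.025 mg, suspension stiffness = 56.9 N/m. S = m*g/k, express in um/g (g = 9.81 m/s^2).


Step 1: Convert mass: m = 0.025 mg = 2.50e-08 kg
Step 2: S = m * g / k = 2.50e-08 * 9.81 / 56.9
Step 3: S = 4.31e-09 m/g
Step 4: Convert to um/g: S = 0.004 um/g


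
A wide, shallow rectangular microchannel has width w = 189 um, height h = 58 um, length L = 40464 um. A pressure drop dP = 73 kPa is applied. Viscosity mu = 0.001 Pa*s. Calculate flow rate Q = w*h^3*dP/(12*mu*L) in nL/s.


Step 1: Convert all dimensions to SI (meters).
w = 189e-6 m, h = 58e-6 m, L = 40464e-6 m, dP = 73e3 Pa
Step 2: Q = w * h^3 * dP / (12 * mu * L)
Q = 189e-6 * (58e-6)^3 * 73e3 / (12 * 0.001 * 40464e-6) = 5.54394084e-09 m^3/s
Step 3: Convert Q from m^3/s to nL/s (1 m^3 = 1e12 nL, so multiply by 1e12).
Q = 5543.941 nL/s


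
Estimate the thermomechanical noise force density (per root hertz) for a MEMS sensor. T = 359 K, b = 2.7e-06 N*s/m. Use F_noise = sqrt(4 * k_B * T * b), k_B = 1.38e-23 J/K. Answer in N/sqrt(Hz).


Step 1: Compute 4 * k_B * T * b
= 4 * 1.38e-23 * 359 * 2.7e-06
= 5.3505e-26 N^2/Hz
Step 2: F_noise = sqrt(5.3505e-26)
F_noise = 2.31e-13 N/sqrt(Hz)


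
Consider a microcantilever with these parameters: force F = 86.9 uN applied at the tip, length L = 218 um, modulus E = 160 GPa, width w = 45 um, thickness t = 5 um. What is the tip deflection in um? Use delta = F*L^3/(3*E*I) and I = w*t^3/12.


Step 1: Calculate the second moment of area.
I = w * t^3 / 12 = 45 * 5^3 / 12 = 468.75 um^4
Step 2: Convert E to consistent units (1 GPa = 1000 uN/um^2).
E = 160 GPa = 160000 uN/um^2
Step 3: Calculate tip deflection.
delta = F * L^3 / (3 * E * I)
delta = 86.9 * 218^3 / (3 * 160000 * 468.75)
delta = 4.0014 um


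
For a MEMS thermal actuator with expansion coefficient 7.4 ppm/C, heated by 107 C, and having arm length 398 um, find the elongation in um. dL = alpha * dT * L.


Step 1: Convert CTE: alpha = 7.4 ppm/C = 7.4e-6 /C
Step 2: dL = 7.4e-6 * 107 * 398
dL = 0.3151 um


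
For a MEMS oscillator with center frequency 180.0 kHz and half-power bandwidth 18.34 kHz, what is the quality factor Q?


Step 1: Q = f0 / bandwidth
Step 2: Q = 180.0 / 18.34
Q = 9.8


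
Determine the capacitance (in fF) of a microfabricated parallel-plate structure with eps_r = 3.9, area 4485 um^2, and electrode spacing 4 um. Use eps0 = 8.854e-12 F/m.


Step 1: Convert area to m^2: A = 4485e-12 m^2
Step 2: Convert gap to m: d = 4e-6 m
Step 3: C = eps0 * eps_r * A / d
C = 8.854e-12 * 3.9 * 4485e-12 / 4e-6
Step 4: Convert to fF (multiply by 1e15).
C = 38.72 fF


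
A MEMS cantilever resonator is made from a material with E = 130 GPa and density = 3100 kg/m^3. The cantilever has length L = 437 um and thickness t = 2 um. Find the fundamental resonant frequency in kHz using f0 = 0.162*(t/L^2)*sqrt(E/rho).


Step 1: Convert units to SI.
t_SI = 2e-6 m, L_SI = 437e-6 m
Step 2: Calculate sqrt(E/rho).
sqrt(130e9 / 3100) = 6475.76 m/s
Step 3: Compute f0.
f0 = 0.162 * 2e-6 / (437e-6)^2 * 6475.76 = 10986.8 Hz = 10.99 kHz


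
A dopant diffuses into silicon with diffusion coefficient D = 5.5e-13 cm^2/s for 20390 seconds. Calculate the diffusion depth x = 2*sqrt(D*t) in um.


Step 1: Compute D*t = 5.5e-13 * 20390 = 1.12145e-08 cm^2
Step 2: sqrt(D*t) = 1.05899e-04 cm
Step 3: x = 2 * 1.05899e-04 cm = 2.11798e-04 cm
Step 4: Convert to um (1 cm = 1e4 um): x = 2.118 um


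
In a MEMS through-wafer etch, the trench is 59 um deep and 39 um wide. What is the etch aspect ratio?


Step 1: AR = depth / width
Step 2: AR = 59 / 39
AR = 1.5


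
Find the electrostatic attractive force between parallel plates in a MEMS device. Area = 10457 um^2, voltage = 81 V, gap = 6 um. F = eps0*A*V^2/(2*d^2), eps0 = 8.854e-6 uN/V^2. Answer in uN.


Step 1: Identify parameters.
eps0 = 8.854e-6 uN/V^2, A = 10457 um^2, V = 81 V, d = 6 um
Step 2: Compute V^2 = 81^2 = 6561
Step 3: Compute d^2 = 6^2 = 36
Step 4: F = 0.5 * 8.854e-6 * 10457 * 6561 / 36
F = 8.437 uN


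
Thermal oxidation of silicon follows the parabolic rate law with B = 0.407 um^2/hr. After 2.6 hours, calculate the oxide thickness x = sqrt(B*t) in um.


Step 1: Compute B*t = 0.407 * 2.6 = 1.0582
Step 2: x = sqrt(1.0582)
x = 1.029 um


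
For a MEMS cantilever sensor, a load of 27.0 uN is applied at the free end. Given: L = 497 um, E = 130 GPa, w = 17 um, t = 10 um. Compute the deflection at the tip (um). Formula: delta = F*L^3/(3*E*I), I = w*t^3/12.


Step 1: Calculate the second moment of area.
I = w * t^3 / 12 = 17 * 10^3 / 12 = 1416.6667 um^4
Step 2: Convert E to consistent units (1 GPa = 1000 uN/um^2).
E = 130 GPa = 130000 uN/um^2
Step 3: Calculate tip deflection.
delta = F * L^3 / (3 * E * I)
delta = 27.0 * 497^3 / (3 * 130000 * 1416.6667)
delta = 5.9993 um


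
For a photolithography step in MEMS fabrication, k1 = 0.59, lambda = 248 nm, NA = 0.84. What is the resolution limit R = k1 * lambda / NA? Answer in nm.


Step 1: Identify values: k1 = 0.59, lambda = 248 nm, NA = 0.84
Step 2: R = k1 * lambda / NA
R = 0.59 * 248 / 0.84
R = 174.2 nm


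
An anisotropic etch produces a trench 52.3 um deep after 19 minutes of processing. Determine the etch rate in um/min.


Step 1: Etch rate = depth / time
Step 2: rate = 52.3 / 19
rate = 2.753 um/min


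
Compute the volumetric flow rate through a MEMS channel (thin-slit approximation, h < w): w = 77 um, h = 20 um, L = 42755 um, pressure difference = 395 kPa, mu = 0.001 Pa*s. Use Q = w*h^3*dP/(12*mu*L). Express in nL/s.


Step 1: Convert all dimensions to SI (meters).
w = 77e-6 m, h = 20e-6 m, L = 42755e-6 m, dP = 395e3 Pa
Step 2: Q = w * h^3 * dP / (12 * mu * L)
Q = 77e-6 * (20e-6)^3 * 395e3 / (12 * 0.001 * 42755e-6) = 4.7425252e-10 m^3/s
Step 3: Convert Q from m^3/s to nL/s (1 m^3 = 1e12 nL, so multiply by 1e12).
Q = 474.253 nL/s


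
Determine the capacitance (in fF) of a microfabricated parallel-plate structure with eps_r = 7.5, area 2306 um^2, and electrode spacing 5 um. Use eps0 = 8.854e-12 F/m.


Step 1: Convert area to m^2: A = 2306e-12 m^2
Step 2: Convert gap to m: d = 5e-6 m
Step 3: C = eps0 * eps_r * A / d
C = 8.854e-12 * 7.5 * 2306e-12 / 5e-6
Step 4: Convert to fF (multiply by 1e15).
C = 30.63 fF


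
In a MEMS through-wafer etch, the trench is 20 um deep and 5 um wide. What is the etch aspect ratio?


Step 1: AR = depth / width
Step 2: AR = 20 / 5
AR = 4.0


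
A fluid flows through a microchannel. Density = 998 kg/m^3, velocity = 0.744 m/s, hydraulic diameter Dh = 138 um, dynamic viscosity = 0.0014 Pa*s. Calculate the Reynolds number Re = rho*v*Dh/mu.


Step 1: Convert Dh to meters: Dh = 138e-6 m
Step 2: Re = rho * v * Dh / mu
Re = 998 * 0.744 * 138e-6 / 0.0014
Re = 73.19


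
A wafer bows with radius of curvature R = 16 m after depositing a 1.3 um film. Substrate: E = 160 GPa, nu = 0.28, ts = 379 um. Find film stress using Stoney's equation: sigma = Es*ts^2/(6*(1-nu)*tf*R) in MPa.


Step 1: Compute numerator: Es * ts^2 = 160 * 379^2 = 22982560 (GPa*um^2)
Step 2: Compute denominator (R in um): 6*(1-nu)*tf*R = 6*0.72*1.3*16e6 = 89856000.0 (um^2)
Step 3: sigma (GPa) = 22982560 / 89856000.0 = 2.55771e-01 GPa
Step 4: Convert to MPa (x1000): sigma = 255.8 MPa


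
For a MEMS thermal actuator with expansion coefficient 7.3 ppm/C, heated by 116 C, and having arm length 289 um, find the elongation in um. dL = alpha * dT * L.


Step 1: Convert CTE: alpha = 7.3 ppm/C = 7.3e-6 /C
Step 2: dL = 7.3e-6 * 116 * 289
dL = 0.2447 um


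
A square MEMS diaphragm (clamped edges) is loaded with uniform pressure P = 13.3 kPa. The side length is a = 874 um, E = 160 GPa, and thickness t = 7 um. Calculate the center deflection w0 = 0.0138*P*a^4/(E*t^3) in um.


Step 1: Convert pressure to compatible units (E is in GPa, so P in GPa).
P = 13.3 kPa = 13.3e-6 GPa
Step 2: Compute numerator: 0.0138 * P * a^4.
a^4 = 874^4 = 583506543376
numerator = 0.0138 * 13.3e-6 * 583506543376 = 1.070968e+05
Step 3: Compute denominator: E * t^3 = 160 * 7^3 = 54880
Step 4: w0 = numerator / denominator = 1.070968e+05 / 54880 = 1.9515 um


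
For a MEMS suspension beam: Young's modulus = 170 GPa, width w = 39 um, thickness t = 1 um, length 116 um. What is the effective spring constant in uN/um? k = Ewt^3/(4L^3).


Step 1: Convert E to consistent units (1 GPa = 1000 uN/um^2).
E = 170 GPa = 170000 uN/um^2
Step 2: Compute t^3 = 1^3 = 1
Step 3: Compute L^3 = 116^3 = 1560896
Step 4: k = 170000 * 39 * 1 / (4 * 1560896)
k = 1.0619 uN/um


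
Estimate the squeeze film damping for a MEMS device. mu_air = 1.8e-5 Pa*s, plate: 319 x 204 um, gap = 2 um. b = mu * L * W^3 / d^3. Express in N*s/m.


Step 1: Convert to SI.
L = 319e-6 m, W = 204e-6 m, d = 2e-6 m
Step 2: W^3 = (204e-6)^3 = 8.49e-12 m^3
Step 3: d^3 = (2e-6)^3 = 8.00e-18 m^3
Step 4: b = 1.8e-5 * 319e-6 * 8.49e-12 / 8.00e-18
b = 6.09e-03 N*s/m


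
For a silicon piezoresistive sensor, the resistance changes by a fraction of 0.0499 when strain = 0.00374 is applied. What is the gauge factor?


Step 1: Identify values.
dR/R = 0.0499, strain = 0.00374
Step 2: GF = (dR/R) / strain = 0.0499 / 0.00374
GF = 13.3


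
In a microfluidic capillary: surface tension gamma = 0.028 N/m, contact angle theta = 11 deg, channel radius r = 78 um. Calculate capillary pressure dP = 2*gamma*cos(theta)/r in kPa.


Step 1: cos(11 deg) = 0.9816
Step 2: Convert r to m: r = 78e-6 m
Step 3: dP = 2 * 0.028 * 0.9816 / 78e-6 = 704.7 Pa
Step 4: Convert Pa to kPa (divide by 1000).
dP = 0.7 kPa


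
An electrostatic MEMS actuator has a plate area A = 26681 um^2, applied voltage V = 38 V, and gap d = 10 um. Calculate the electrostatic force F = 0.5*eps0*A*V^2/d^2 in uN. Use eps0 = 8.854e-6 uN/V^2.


Step 1: Identify parameters.
eps0 = 8.854e-6 uN/V^2, A = 26681 um^2, V = 38 V, d = 10 um
Step 2: Compute V^2 = 38^2 = 1444
Step 3: Compute d^2 = 10^2 = 100
Step 4: F = 0.5 * 8.854e-6 * 26681 * 1444 / 100
F = 1.706 uN


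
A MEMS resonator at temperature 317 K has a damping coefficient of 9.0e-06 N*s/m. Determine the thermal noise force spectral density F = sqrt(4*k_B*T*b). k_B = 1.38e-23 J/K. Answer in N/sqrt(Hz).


Step 1: Compute 4 * k_B * T * b
= 4 * 1.38e-23 * 317 * 9.0e-06
= 1.5749e-25 N^2/Hz
Step 2: F_noise = sqrt(1.5749e-25)
F_noise = 3.97e-13 N/sqrt(Hz)


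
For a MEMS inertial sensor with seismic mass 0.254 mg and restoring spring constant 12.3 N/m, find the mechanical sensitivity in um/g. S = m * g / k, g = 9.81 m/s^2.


Step 1: Convert mass: m = 0.254 mg = 2.54e-07 kg
Step 2: S = m * g / k = 2.54e-07 * 9.81 / 12.3
Step 3: S = 2.03e-07 m/g
Step 4: Convert to um/g: S = 0.203 um/g


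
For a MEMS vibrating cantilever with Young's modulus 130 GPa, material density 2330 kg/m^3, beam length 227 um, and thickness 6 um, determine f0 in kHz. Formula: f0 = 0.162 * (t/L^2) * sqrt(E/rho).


Step 1: Convert units to SI.
t_SI = 6e-6 m, L_SI = 227e-6 m
Step 2: Calculate sqrt(E/rho).
sqrt(130e9 / 2330) = 7469.54 m/s
Step 3: Compute f0.
f0 = 0.162 * 6e-6 / (227e-6)^2 * 7469.54 = 140899.2 Hz = 140.9 kHz


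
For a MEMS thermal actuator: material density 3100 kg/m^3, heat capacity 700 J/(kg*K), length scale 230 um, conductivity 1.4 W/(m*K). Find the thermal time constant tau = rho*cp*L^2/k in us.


Step 1: Convert L to m: L = 230e-6 m
Step 2: L^2 = (230e-6)^2 = 5.29e-08 m^2
Step 3: tau = 3100 * 700 * 5.29e-08 / 1.4 = 8.1995e-02 s
Step 4: Convert to microseconds (multiply by 1e6).
tau = 81995.0 us


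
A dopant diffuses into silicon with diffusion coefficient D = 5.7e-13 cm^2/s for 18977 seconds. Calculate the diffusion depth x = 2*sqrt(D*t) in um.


Step 1: Compute D*t = 5.7e-13 * 18977 = 1.081689e-08 cm^2
Step 2: sqrt(D*t) = 1.04e-04 cm
Step 3: x = 2 * 1.04e-04 cm = 2.08e-04 cm
Step 4: Convert to um (1 cm = 1e4 um): x = 2.08 um


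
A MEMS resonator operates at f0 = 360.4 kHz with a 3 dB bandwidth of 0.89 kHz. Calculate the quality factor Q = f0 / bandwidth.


Step 1: Q = f0 / bandwidth
Step 2: Q = 360.4 / 0.89
Q = 404.9


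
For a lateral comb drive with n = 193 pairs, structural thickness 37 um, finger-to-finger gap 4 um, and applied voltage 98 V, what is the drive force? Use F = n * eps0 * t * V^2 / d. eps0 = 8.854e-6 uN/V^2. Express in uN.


Step 1: Parameters: n=193, eps0=8.854e-6 uN/V^2, t=37 um, V=98 V, d=4 um
Step 2: V^2 = 9604
Step 3: F = 193 * 8.854e-6 * 37 * 9604 / 4
F = 151.807 uN


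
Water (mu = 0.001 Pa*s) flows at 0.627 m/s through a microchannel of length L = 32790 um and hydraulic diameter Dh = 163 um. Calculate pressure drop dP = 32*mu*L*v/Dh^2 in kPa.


Step 1: Convert to SI: L = 32790e-6 m, Dh = 163e-6 m
Step 2: dP = 32 * 0.001 * 32790e-6 * 0.627 / (163e-6)^2
Step 3: dP = 24761.89 Pa
Step 4: Convert to kPa: dP = 24.76 kPa


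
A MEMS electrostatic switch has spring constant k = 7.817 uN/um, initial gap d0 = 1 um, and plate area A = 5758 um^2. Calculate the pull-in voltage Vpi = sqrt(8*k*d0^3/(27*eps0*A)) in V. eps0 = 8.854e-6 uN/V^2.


Step 1: Compute numerator: 8 * k * d0^3 = 8 * 7.817 * 1^3 = 62.536
Step 2: Compute denominator: 27 * eps0 * A = 27 * 8.854e-6 * 5758 = 1.376496
Step 3: Vpi = sqrt(62.536 / 1.376496)
Vpi = 6.74 V


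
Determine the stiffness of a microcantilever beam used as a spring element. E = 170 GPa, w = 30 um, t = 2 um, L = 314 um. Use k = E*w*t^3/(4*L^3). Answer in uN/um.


Step 1: Convert E to consistent units (1 GPa = 1000 uN/um^2).
E = 170 GPa = 170000 uN/um^2
Step 2: Compute t^3 = 2^3 = 8
Step 3: Compute L^3 = 314^3 = 30959144
Step 4: k = 170000 * 30 * 8 / (4 * 30959144)
k = 0.3295 uN/um


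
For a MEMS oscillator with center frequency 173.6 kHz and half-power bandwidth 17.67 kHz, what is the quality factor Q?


Step 1: Q = f0 / bandwidth
Step 2: Q = 173.6 / 17.67
Q = 9.8


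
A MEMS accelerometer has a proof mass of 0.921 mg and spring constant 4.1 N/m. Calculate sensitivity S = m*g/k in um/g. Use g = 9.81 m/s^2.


Step 1: Convert mass: m = 0.921 mg = 9.21e-07 kg
Step 2: S = m * g / k = 9.21e-07 * 9.81 / 4.1
Step 3: S = 2.20e-06 m/g
Step 4: Convert to um/g: S = 2.204 um/g


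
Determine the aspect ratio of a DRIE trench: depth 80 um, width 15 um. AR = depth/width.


Step 1: AR = depth / width
Step 2: AR = 80 / 15
AR = 5.3


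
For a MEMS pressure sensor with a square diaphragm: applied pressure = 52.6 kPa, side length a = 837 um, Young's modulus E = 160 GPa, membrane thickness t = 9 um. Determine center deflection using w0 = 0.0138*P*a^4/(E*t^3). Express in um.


Step 1: Convert pressure to compatible units (E is in GPa, so P in GPa).
P = 52.6 kPa = 52.6e-6 GPa
Step 2: Compute numerator: 0.0138 * P * a^4.
a^4 = 837^4 = 490796923761
numerator = 0.0138 * 52.6e-6 * 490796923761 = 3.562597e+05
Step 3: Compute denominator: E * t^3 = 160 * 9^3 = 116640
Step 4: w0 = numerator / denominator = 3.562597e+05 / 116640 = 3.0544 um


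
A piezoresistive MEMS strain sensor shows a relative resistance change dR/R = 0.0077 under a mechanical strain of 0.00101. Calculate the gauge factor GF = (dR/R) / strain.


Step 1: Identify values.
dR/R = 0.0077, strain = 0.00101
Step 2: GF = (dR/R) / strain = 0.0077 / 0.00101
GF = 7.6


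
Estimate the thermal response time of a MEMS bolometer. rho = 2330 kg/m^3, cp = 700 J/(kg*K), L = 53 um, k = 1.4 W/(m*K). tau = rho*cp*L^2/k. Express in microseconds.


Step 1: Convert L to m: L = 53e-6 m
Step 2: L^2 = (53e-6)^2 = 2.809e-09 m^2
Step 3: tau = 2330 * 700 * 2.809e-09 / 1.4 = 3.272485e-03 s
Step 4: Convert to microseconds (multiply by 1e6).
tau = 3272.485 us


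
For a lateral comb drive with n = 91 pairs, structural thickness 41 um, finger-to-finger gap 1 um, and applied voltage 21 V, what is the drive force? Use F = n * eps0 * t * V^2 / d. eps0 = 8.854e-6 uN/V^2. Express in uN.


Step 1: Parameters: n=91, eps0=8.854e-6 uN/V^2, t=41 um, V=21 V, d=1 um
Step 2: V^2 = 441
Step 3: F = 91 * 8.854e-6 * 41 * 441 / 1
F = 14.568 uN


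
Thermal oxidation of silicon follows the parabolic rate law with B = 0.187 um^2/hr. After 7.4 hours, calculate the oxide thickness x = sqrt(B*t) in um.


Step 1: Compute B*t = 0.187 * 7.4 = 1.3838
Step 2: x = sqrt(1.3838)
x = 1.176 um


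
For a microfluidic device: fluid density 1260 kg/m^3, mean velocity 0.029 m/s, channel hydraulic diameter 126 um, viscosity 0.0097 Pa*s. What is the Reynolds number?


Step 1: Convert Dh to meters: Dh = 126e-6 m
Step 2: Re = rho * v * Dh / mu
Re = 1260 * 0.029 * 126e-6 / 0.0097
Re = 0.475


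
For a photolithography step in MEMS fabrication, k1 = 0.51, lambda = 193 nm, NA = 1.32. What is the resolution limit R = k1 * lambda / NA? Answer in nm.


Step 1: Identify values: k1 = 0.51, lambda = 193 nm, NA = 1.32
Step 2: R = k1 * lambda / NA
R = 0.51 * 193 / 1.32
R = 74.6 nm


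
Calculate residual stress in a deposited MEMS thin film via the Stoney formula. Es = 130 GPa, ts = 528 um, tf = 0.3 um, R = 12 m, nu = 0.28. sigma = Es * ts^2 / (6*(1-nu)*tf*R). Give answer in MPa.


Step 1: Compute numerator: Es * ts^2 = 130 * 528^2 = 36241920 (GPa*um^2)
Step 2: Compute denominator (R in um): 6*(1-nu)*tf*R = 6*0.72*0.3*12e6 = 15552000.0 (um^2)
Step 3: sigma (GPa) = 36241920 / 15552000.0 = 2.33037e+00 GPa
Step 4: Convert to MPa (x1000): sigma = 2330.4 MPa


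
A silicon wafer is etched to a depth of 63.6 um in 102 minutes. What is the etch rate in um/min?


Step 1: Etch rate = depth / time
Step 2: rate = 63.6 / 102
rate = 0.624 um/min


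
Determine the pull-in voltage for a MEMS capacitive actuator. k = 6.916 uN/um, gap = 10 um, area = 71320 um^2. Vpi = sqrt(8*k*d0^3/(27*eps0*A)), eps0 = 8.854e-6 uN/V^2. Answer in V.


Step 1: Compute numerator: 8 * k * d0^3 = 8 * 6.916 * 10^3 = 55328.0
Step 2: Compute denominator: 27 * eps0 * A = 27 * 8.854e-6 * 71320 = 17.049617
Step 3: Vpi = sqrt(55328.0 / 17.049617)
Vpi = 56.97 V


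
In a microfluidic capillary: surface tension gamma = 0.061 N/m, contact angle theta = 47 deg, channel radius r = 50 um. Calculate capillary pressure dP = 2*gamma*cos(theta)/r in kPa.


Step 1: cos(47 deg) = 0.682
Step 2: Convert r to m: r = 50e-6 m
Step 3: dP = 2 * 0.061 * 0.682 / 50e-6 = 1664.1 Pa
Step 4: Convert Pa to kPa (divide by 1000).
dP = 1.66 kPa


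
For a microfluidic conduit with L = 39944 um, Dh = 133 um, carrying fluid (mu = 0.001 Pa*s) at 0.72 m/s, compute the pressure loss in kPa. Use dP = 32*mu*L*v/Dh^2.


Step 1: Convert to SI: L = 39944e-6 m, Dh = 133e-6 m
Step 2: dP = 32 * 0.001 * 39944e-6 * 0.72 / (133e-6)^2
Step 3: dP = 52027.24 Pa
Step 4: Convert to kPa: dP = 52.03 kPa


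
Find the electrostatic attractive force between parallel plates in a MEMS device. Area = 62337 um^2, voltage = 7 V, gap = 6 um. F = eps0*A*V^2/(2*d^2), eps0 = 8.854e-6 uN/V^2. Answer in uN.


Step 1: Identify parameters.
eps0 = 8.854e-6 uN/V^2, A = 62337 um^2, V = 7 V, d = 6 um
Step 2: Compute V^2 = 7^2 = 49
Step 3: Compute d^2 = 6^2 = 36
Step 4: F = 0.5 * 8.854e-6 * 62337 * 49 / 36
F = 0.376 uN


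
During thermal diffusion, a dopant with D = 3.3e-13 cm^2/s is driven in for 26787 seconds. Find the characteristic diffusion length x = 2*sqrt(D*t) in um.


Step 1: Compute D*t = 3.3e-13 * 26787 = 8.83971e-09 cm^2
Step 2: sqrt(D*t) = 9.402e-05 cm
Step 3: x = 2 * 9.402e-05 cm = 1.8804e-04 cm
Step 4: Convert to um (1 cm = 1e4 um): x = 1.88 um


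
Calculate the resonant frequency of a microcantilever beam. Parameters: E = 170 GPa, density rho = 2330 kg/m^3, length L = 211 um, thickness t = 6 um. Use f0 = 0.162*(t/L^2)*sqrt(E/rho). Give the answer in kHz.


Step 1: Convert units to SI.
t_SI = 6e-6 m, L_SI = 211e-6 m
Step 2: Calculate sqrt(E/rho).
sqrt(170e9 / 2330) = 8541.74 m/s
Step 3: Compute f0.
f0 = 0.162 * 6e-6 / (211e-6)^2 * 8541.74 = 186486.6 Hz = 186.49 kHz


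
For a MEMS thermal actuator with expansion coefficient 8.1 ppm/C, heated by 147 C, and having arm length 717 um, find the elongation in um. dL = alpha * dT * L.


Step 1: Convert CTE: alpha = 8.1 ppm/C = 8.1e-6 /C
Step 2: dL = 8.1e-6 * 147 * 717
dL = 0.8537 um


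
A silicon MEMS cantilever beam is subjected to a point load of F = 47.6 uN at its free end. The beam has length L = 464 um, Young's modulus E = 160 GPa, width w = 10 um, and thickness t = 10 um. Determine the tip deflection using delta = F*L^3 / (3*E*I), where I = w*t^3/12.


Step 1: Calculate the second moment of area.
I = w * t^3 / 12 = 10 * 10^3 / 12 = 833.3333 um^4
Step 2: Convert E to consistent units (1 GPa = 1000 uN/um^2).
E = 160 GPa = 160000 uN/um^2
Step 3: Calculate tip deflection.
delta = F * L^3 / (3 * E * I)
delta = 47.6 * 464^3 / (3 * 160000 * 833.3333)
delta = 11.8878 um


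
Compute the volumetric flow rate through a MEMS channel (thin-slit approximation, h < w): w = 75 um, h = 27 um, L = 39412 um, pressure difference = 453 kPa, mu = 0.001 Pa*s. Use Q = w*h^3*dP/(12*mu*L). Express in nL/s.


Step 1: Convert all dimensions to SI (meters).
w = 75e-6 m, h = 27e-6 m, L = 39412e-6 m, dP = 453e3 Pa
Step 2: Q = w * h^3 * dP / (12 * mu * L)
Q = 75e-6 * (27e-6)^3 * 453e3 / (12 * 0.001 * 39412e-6) = 1.41397274e-09 m^3/s
Step 3: Convert Q from m^3/s to nL/s (1 m^3 = 1e12 nL, so multiply by 1e12).
Q = 1413.973 nL/s


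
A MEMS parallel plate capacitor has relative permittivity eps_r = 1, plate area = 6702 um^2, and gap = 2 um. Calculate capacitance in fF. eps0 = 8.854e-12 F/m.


Step 1: Convert area to m^2: A = 6702e-12 m^2
Step 2: Convert gap to m: d = 2e-6 m
Step 3: C = eps0 * eps_r * A / d
C = 8.854e-12 * 1 * 6702e-12 / 2e-6
Step 4: Convert to fF (multiply by 1e15).
C = 29.67 fF


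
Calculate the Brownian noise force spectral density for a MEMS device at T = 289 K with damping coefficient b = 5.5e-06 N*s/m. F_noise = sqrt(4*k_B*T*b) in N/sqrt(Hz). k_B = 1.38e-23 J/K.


Step 1: Compute 4 * k_B * T * b
= 4 * 1.38e-23 * 289 * 5.5e-06
= 8.7740e-26 N^2/Hz
Step 2: F_noise = sqrt(8.7740e-26)
F_noise = 2.96e-13 N/sqrt(Hz)


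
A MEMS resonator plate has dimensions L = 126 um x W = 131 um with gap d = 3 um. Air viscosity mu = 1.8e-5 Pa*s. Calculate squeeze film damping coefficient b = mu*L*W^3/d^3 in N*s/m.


Step 1: Convert to SI.
L = 126e-6 m, W = 131e-6 m, d = 3e-6 m
Step 2: W^3 = (131e-6)^3 = 2.25e-12 m^3
Step 3: d^3 = (3e-6)^3 = 2.70e-17 m^3
Step 4: b = 1.8e-5 * 126e-6 * 2.25e-12 / 2.70e-17
b = 1.89e-04 N*s/m


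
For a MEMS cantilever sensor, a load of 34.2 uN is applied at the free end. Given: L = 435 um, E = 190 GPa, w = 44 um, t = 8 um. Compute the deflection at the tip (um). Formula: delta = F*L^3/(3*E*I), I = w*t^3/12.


Step 1: Calculate the second moment of area.
I = w * t^3 / 12 = 44 * 8^3 / 12 = 1877.3333 um^4
Step 2: Convert E to consistent units (1 GPa = 1000 uN/um^2).
E = 190 GPa = 190000 uN/um^2
Step 3: Calculate tip deflection.
delta = F * L^3 / (3 * E * I)
delta = 34.2 * 435^3 / (3 * 190000 * 1877.3333)
delta = 2.6307 um


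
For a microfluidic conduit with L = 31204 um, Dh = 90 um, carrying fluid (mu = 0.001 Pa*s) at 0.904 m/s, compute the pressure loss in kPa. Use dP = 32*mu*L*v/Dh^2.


Step 1: Convert to SI: L = 31204e-6 m, Dh = 90e-6 m
Step 2: dP = 32 * 0.001 * 31204e-6 * 0.904 / (90e-6)^2
Step 3: dP = 111440.66 Pa
Step 4: Convert to kPa: dP = 111.44 kPa


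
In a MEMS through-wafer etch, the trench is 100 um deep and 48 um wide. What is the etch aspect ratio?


Step 1: AR = depth / width
Step 2: AR = 100 / 48
AR = 2.1


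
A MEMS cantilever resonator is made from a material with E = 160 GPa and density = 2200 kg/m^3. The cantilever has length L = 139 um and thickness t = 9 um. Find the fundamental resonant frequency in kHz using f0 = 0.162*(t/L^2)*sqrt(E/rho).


Step 1: Convert units to SI.
t_SI = 9e-6 m, L_SI = 139e-6 m
Step 2: Calculate sqrt(E/rho).
sqrt(160e9 / 2200) = 8528.03 m/s
Step 3: Compute f0.
f0 = 0.162 * 9e-6 / (139e-6)^2 * 8528.03 = 643541.6 Hz = 643.54 kHz


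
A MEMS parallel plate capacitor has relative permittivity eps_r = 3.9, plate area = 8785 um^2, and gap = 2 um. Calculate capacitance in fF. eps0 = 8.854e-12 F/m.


Step 1: Convert area to m^2: A = 8785e-12 m^2
Step 2: Convert gap to m: d = 2e-6 m
Step 3: C = eps0 * eps_r * A / d
C = 8.854e-12 * 3.9 * 8785e-12 / 2e-6
Step 4: Convert to fF (multiply by 1e15).
C = 151.68 fF


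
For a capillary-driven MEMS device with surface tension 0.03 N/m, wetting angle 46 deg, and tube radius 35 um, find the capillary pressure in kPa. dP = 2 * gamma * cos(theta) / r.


Step 1: cos(46 deg) = 0.6947
Step 2: Convert r to m: r = 35e-6 m
Step 3: dP = 2 * 0.03 * 0.6947 / 35e-6 = 1190.9 Pa
Step 4: Convert Pa to kPa (divide by 1000).
dP = 1.19 kPa


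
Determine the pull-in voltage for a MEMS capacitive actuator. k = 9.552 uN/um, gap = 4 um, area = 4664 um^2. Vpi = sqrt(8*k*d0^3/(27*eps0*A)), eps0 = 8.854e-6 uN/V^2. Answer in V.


Step 1: Compute numerator: 8 * k * d0^3 = 8 * 9.552 * 4^3 = 4890.624
Step 2: Compute denominator: 27 * eps0 * A = 27 * 8.854e-6 * 4664 = 1.114967
Step 3: Vpi = sqrt(4890.624 / 1.114967)
Vpi = 66.23 V


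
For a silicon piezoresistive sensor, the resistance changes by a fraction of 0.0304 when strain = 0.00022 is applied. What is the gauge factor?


Step 1: Identify values.
dR/R = 0.0304, strain = 0.00022
Step 2: GF = (dR/R) / strain = 0.0304 / 0.00022
GF = 138.2


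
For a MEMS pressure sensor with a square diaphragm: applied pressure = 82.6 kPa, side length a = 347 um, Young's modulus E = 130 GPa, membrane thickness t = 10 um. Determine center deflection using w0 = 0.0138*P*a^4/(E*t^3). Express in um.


Step 1: Convert pressure to compatible units (E is in GPa, so P in GPa).
P = 82.6 kPa = 82.6e-6 GPa
Step 2: Compute numerator: 0.0138 * P * a^4.
a^4 = 347^4 = 14498327281
numerator = 0.0138 * 82.6e-6 * 14498327281 = 1.65264e+04
Step 3: Compute denominator: E * t^3 = 130 * 10^3 = 130000
Step 4: w0 = numerator / denominator = 1.65264e+04 / 130000 = 0.1271 um


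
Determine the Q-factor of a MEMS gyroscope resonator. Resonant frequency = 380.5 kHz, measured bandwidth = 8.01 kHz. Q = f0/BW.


Step 1: Q = f0 / bandwidth
Step 2: Q = 380.5 / 8.01
Q = 47.5


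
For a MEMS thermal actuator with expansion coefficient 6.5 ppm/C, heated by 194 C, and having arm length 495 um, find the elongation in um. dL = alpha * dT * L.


Step 1: Convert CTE: alpha = 6.5 ppm/C = 6.5e-6 /C
Step 2: dL = 6.5e-6 * 194 * 495
dL = 0.6242 um


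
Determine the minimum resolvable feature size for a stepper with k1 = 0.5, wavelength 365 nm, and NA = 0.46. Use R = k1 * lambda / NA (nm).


Step 1: Identify values: k1 = 0.5, lambda = 365 nm, NA = 0.46
Step 2: R = k1 * lambda / NA
R = 0.5 * 365 / 0.46
R = 396.7 nm


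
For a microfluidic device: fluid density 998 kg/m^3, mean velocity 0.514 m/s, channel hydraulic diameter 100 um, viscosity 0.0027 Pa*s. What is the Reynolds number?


Step 1: Convert Dh to meters: Dh = 100e-6 m
Step 2: Re = rho * v * Dh / mu
Re = 998 * 0.514 * 100e-6 / 0.0027
Re = 18.999


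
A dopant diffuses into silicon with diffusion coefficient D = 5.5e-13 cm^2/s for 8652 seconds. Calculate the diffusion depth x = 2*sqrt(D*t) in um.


Step 1: Compute D*t = 5.5e-13 * 8652 = 4.7586e-09 cm^2
Step 2: sqrt(D*t) = 6.8983e-05 cm
Step 3: x = 2 * 6.8983e-05 cm = 1.37966e-04 cm
Step 4: Convert to um (1 cm = 1e4 um): x = 1.38 um


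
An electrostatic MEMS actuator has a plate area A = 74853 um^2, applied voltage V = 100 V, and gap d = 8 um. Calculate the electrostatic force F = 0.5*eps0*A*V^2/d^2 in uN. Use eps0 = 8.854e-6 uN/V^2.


Step 1: Identify parameters.
eps0 = 8.854e-6 uN/V^2, A = 74853 um^2, V = 100 V, d = 8 um
Step 2: Compute V^2 = 100^2 = 10000
Step 3: Compute d^2 = 8^2 = 64
Step 4: F = 0.5 * 8.854e-6 * 74853 * 10000 / 64
F = 51.777 uN


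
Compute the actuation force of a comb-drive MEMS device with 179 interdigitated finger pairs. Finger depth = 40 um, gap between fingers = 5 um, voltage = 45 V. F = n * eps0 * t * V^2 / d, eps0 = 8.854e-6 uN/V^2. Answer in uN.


Step 1: Parameters: n=179, eps0=8.854e-6 uN/V^2, t=40 um, V=45 V, d=5 um
Step 2: V^2 = 2025
Step 3: F = 179 * 8.854e-6 * 40 * 2025 / 5
F = 25.675 uN


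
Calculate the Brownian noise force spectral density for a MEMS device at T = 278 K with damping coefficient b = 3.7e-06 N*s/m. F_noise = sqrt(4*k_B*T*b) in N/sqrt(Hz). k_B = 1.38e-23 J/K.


Step 1: Compute 4 * k_B * T * b
= 4 * 1.38e-23 * 278 * 3.7e-06
= 5.6779e-26 N^2/Hz
Step 2: F_noise = sqrt(5.6779e-26)
F_noise = 2.38e-13 N/sqrt(Hz)


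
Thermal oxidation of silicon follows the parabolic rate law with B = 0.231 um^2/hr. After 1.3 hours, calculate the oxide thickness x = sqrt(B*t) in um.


Step 1: Compute B*t = 0.231 * 1.3 = 0.3003
Step 2: x = sqrt(0.3003)
x = 0.548 um


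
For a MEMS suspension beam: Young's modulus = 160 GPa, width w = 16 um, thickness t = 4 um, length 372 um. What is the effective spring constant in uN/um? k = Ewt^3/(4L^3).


Step 1: Convert E to consistent units (1 GPa = 1000 uN/um^2).
E = 160 GPa = 160000 uN/um^2
Step 2: Compute t^3 = 4^3 = 64
Step 3: Compute L^3 = 372^3 = 51478848
Step 4: k = 160000 * 16 * 64 / (4 * 51478848)
k = 0.7957 uN/um


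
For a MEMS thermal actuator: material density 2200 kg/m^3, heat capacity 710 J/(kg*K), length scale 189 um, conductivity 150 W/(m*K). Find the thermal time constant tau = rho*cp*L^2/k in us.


Step 1: Convert L to m: L = 189e-6 m
Step 2: L^2 = (189e-6)^2 = 3.5721e-08 m^2
Step 3: tau = 2200 * 710 * 3.5721e-08 / 150 = 3.7197468e-04 s
Step 4: Convert to microseconds (multiply by 1e6).
tau = 371.975 us


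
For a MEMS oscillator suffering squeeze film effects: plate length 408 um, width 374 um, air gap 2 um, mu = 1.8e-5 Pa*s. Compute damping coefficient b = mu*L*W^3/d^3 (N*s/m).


Step 1: Convert to SI.
L = 408e-6 m, W = 374e-6 m, d = 2e-6 m
Step 2: W^3 = (374e-6)^3 = 5.23e-11 m^3
Step 3: d^3 = (2e-6)^3 = 8.00e-18 m^3
Step 4: b = 1.8e-5 * 408e-6 * 5.23e-11 / 8.00e-18
b = 4.80e-02 N*s/m


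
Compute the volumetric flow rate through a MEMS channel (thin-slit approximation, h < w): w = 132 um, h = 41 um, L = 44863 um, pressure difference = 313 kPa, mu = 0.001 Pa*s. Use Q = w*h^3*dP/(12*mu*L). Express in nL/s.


Step 1: Convert all dimensions to SI (meters).
w = 132e-6 m, h = 41e-6 m, L = 44863e-6 m, dP = 313e3 Pa
Step 2: Q = w * h^3 * dP / (12 * mu * L)
Q = 132e-6 * (41e-6)^3 * 313e3 / (12 * 0.001 * 44863e-6) = 5.28932535e-09 m^3/s
Step 3: Convert Q from m^3/s to nL/s (1 m^3 = 1e12 nL, so multiply by 1e12).
Q = 5289.325 nL/s


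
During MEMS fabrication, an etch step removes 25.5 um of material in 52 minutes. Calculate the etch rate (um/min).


Step 1: Etch rate = depth / time
Step 2: rate = 25.5 / 52
rate = 0.49 um/min


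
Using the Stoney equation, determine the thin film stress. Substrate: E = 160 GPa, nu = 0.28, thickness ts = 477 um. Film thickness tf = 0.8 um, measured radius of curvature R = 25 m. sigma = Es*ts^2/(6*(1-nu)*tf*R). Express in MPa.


Step 1: Compute numerator: Es * ts^2 = 160 * 477^2 = 36404640 (GPa*um^2)
Step 2: Compute denominator (R in um): 6*(1-nu)*tf*R = 6*0.72*0.8*25e6 = 86400000.0 (um^2)
Step 3: sigma (GPa) = 36404640 / 86400000.0 = 4.2135e-01 GPa
Step 4: Convert to MPa (x1000): sigma = 421.4 MPa


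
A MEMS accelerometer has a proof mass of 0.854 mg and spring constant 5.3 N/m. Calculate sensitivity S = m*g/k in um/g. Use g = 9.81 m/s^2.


Step 1: Convert mass: m = 0.854 mg = 8.54e-07 kg
Step 2: S = m * g / k = 8.54e-07 * 9.81 / 5.3
Step 3: S = 1.58e-06 m/g
Step 4: Convert to um/g: S = 1.581 um/g


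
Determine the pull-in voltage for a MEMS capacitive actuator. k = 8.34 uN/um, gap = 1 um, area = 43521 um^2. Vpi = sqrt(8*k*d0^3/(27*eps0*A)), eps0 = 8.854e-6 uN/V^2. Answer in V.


Step 1: Compute numerator: 8 * k * d0^3 = 8 * 8.34 * 1^3 = 66.72
Step 2: Compute denominator: 27 * eps0 * A = 27 * 8.854e-6 * 43521 = 10.404043
Step 3: Vpi = sqrt(66.72 / 10.404043)
Vpi = 2.53 V


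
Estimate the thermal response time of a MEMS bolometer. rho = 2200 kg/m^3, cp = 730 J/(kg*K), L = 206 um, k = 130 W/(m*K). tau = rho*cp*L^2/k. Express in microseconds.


Step 1: Convert L to m: L = 206e-6 m
Step 2: L^2 = (206e-6)^2 = 4.2436e-08 m^2
Step 3: tau = 2200 * 730 * 4.2436e-08 / 130 = 5.2424782e-04 s
Step 4: Convert to microseconds (multiply by 1e6).
tau = 524.248 us


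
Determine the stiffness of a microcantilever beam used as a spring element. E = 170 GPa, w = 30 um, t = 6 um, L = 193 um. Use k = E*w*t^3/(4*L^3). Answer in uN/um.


Step 1: Convert E to consistent units (1 GPa = 1000 uN/um^2).
E = 170 GPa = 170000 uN/um^2
Step 2: Compute t^3 = 6^3 = 216
Step 3: Compute L^3 = 193^3 = 7189057
Step 4: k = 170000 * 30 * 216 / (4 * 7189057)
k = 38.3082 uN/um


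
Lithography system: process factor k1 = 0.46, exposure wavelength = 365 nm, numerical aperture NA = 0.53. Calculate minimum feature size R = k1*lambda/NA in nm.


Step 1: Identify values: k1 = 0.46, lambda = 365 nm, NA = 0.53
Step 2: R = k1 * lambda / NA
R = 0.46 * 365 / 0.53
R = 316.8 nm


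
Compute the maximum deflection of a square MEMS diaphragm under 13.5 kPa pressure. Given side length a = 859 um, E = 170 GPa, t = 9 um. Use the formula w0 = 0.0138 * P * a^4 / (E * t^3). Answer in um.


Step 1: Convert pressure to compatible units (E is in GPa, so P in GPa).
P = 13.5 kPa = 13.5e-6 GPa
Step 2: Compute numerator: 0.0138 * P * a^4.
a^4 = 859^4 = 544468370161
numerator = 0.0138 * 13.5e-6 * 544468370161 = 1.01434e+05
Step 3: Compute denominator: E * t^3 = 170 * 9^3 = 123930
Step 4: w0 = numerator / denominator = 1.01434e+05 / 123930 = 0.8185 um


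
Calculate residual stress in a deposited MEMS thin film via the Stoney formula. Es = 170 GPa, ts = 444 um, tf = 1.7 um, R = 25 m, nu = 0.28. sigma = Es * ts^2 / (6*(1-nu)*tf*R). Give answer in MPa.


Step 1: Compute numerator: Es * ts^2 = 170 * 444^2 = 33513120 (GPa*um^2)
Step 2: Compute denominator (R in um): 6*(1-nu)*tf*R = 6*0.72*1.7*25e6 = 183600000.0 (um^2)
Step 3: sigma (GPa) = 33513120 / 183600000.0 = 1.82533e-01 GPa
Step 4: Convert to MPa (x1000): sigma = 182.5 MPa


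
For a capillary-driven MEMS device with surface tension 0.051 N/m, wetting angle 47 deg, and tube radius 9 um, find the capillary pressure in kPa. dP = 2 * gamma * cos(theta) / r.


Step 1: cos(47 deg) = 0.682
Step 2: Convert r to m: r = 9e-6 m
Step 3: dP = 2 * 0.051 * 0.682 / 9e-6 = 7729.3 Pa
Step 4: Convert Pa to kPa (divide by 1000).
dP = 7.73 kPa


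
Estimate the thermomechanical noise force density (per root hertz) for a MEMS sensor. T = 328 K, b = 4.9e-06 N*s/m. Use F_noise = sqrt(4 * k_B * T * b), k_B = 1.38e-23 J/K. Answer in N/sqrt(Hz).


Step 1: Compute 4 * k_B * T * b
= 4 * 1.38e-23 * 328 * 4.9e-06
= 8.8717e-26 N^2/Hz
Step 2: F_noise = sqrt(8.8717e-26)
F_noise = 2.98e-13 N/sqrt(Hz)
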